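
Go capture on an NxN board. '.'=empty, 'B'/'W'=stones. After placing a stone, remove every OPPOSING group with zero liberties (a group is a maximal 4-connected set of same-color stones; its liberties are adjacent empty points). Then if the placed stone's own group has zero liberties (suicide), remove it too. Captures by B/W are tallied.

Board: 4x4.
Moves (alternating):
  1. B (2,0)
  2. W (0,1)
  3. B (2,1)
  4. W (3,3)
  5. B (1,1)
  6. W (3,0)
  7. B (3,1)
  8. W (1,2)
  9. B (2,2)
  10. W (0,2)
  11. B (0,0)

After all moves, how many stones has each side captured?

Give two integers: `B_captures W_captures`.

Answer: 1 0

Derivation:
Move 1: B@(2,0) -> caps B=0 W=0
Move 2: W@(0,1) -> caps B=0 W=0
Move 3: B@(2,1) -> caps B=0 W=0
Move 4: W@(3,3) -> caps B=0 W=0
Move 5: B@(1,1) -> caps B=0 W=0
Move 6: W@(3,0) -> caps B=0 W=0
Move 7: B@(3,1) -> caps B=1 W=0
Move 8: W@(1,2) -> caps B=1 W=0
Move 9: B@(2,2) -> caps B=1 W=0
Move 10: W@(0,2) -> caps B=1 W=0
Move 11: B@(0,0) -> caps B=1 W=0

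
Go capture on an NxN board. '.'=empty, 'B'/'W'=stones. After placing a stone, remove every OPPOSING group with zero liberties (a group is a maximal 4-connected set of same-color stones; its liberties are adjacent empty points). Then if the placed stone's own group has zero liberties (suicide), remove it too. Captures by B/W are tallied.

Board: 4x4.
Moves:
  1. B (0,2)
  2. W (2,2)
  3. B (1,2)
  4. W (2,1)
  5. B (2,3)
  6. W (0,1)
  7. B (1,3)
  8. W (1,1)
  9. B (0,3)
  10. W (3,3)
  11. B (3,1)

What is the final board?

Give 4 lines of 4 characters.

Answer: .W..
.W..
.WW.
.B.W

Derivation:
Move 1: B@(0,2) -> caps B=0 W=0
Move 2: W@(2,2) -> caps B=0 W=0
Move 3: B@(1,2) -> caps B=0 W=0
Move 4: W@(2,1) -> caps B=0 W=0
Move 5: B@(2,3) -> caps B=0 W=0
Move 6: W@(0,1) -> caps B=0 W=0
Move 7: B@(1,3) -> caps B=0 W=0
Move 8: W@(1,1) -> caps B=0 W=0
Move 9: B@(0,3) -> caps B=0 W=0
Move 10: W@(3,3) -> caps B=0 W=5
Move 11: B@(3,1) -> caps B=0 W=5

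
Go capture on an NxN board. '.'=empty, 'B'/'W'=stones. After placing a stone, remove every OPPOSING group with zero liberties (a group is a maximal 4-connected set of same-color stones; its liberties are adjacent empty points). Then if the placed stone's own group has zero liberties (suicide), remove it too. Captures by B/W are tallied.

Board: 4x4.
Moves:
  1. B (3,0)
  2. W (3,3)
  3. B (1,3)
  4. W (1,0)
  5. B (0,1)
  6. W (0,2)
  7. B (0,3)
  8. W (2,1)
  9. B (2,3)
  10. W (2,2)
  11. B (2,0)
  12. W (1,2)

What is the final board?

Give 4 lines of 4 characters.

Answer: .BW.
W.W.
BWW.
B..W

Derivation:
Move 1: B@(3,0) -> caps B=0 W=0
Move 2: W@(3,3) -> caps B=0 W=0
Move 3: B@(1,3) -> caps B=0 W=0
Move 4: W@(1,0) -> caps B=0 W=0
Move 5: B@(0,1) -> caps B=0 W=0
Move 6: W@(0,2) -> caps B=0 W=0
Move 7: B@(0,3) -> caps B=0 W=0
Move 8: W@(2,1) -> caps B=0 W=0
Move 9: B@(2,3) -> caps B=0 W=0
Move 10: W@(2,2) -> caps B=0 W=0
Move 11: B@(2,0) -> caps B=0 W=0
Move 12: W@(1,2) -> caps B=0 W=3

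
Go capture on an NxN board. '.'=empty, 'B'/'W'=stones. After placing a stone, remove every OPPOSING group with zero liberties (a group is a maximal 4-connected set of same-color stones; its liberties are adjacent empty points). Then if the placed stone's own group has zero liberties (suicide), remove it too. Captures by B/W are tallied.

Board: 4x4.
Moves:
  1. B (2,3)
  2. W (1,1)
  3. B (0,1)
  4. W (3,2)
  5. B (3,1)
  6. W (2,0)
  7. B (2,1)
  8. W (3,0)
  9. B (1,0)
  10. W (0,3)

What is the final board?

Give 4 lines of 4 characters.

Answer: .B.W
BW..
.B.B
.BW.

Derivation:
Move 1: B@(2,3) -> caps B=0 W=0
Move 2: W@(1,1) -> caps B=0 W=0
Move 3: B@(0,1) -> caps B=0 W=0
Move 4: W@(3,2) -> caps B=0 W=0
Move 5: B@(3,1) -> caps B=0 W=0
Move 6: W@(2,0) -> caps B=0 W=0
Move 7: B@(2,1) -> caps B=0 W=0
Move 8: W@(3,0) -> caps B=0 W=0
Move 9: B@(1,0) -> caps B=2 W=0
Move 10: W@(0,3) -> caps B=2 W=0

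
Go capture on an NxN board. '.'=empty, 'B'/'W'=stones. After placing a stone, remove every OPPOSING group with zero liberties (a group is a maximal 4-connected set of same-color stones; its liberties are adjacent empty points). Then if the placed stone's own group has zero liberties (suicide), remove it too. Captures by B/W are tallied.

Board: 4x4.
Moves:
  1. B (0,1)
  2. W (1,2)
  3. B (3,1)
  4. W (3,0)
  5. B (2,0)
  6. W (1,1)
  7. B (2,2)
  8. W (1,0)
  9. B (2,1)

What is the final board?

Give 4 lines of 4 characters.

Answer: .B..
WWW.
BBB.
.B..

Derivation:
Move 1: B@(0,1) -> caps B=0 W=0
Move 2: W@(1,2) -> caps B=0 W=0
Move 3: B@(3,1) -> caps B=0 W=0
Move 4: W@(3,0) -> caps B=0 W=0
Move 5: B@(2,0) -> caps B=1 W=0
Move 6: W@(1,1) -> caps B=1 W=0
Move 7: B@(2,2) -> caps B=1 W=0
Move 8: W@(1,0) -> caps B=1 W=0
Move 9: B@(2,1) -> caps B=1 W=0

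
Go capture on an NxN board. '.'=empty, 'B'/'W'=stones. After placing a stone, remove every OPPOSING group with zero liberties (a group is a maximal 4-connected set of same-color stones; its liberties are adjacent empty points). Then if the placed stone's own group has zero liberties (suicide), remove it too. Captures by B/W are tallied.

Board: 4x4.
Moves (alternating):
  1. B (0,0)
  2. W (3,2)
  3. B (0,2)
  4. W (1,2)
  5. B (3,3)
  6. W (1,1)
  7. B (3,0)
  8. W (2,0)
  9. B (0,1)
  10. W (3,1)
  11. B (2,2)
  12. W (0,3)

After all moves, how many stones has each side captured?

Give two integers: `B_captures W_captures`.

Move 1: B@(0,0) -> caps B=0 W=0
Move 2: W@(3,2) -> caps B=0 W=0
Move 3: B@(0,2) -> caps B=0 W=0
Move 4: W@(1,2) -> caps B=0 W=0
Move 5: B@(3,3) -> caps B=0 W=0
Move 6: W@(1,1) -> caps B=0 W=0
Move 7: B@(3,0) -> caps B=0 W=0
Move 8: W@(2,0) -> caps B=0 W=0
Move 9: B@(0,1) -> caps B=0 W=0
Move 10: W@(3,1) -> caps B=0 W=1
Move 11: B@(2,2) -> caps B=0 W=1
Move 12: W@(0,3) -> caps B=0 W=1

Answer: 0 1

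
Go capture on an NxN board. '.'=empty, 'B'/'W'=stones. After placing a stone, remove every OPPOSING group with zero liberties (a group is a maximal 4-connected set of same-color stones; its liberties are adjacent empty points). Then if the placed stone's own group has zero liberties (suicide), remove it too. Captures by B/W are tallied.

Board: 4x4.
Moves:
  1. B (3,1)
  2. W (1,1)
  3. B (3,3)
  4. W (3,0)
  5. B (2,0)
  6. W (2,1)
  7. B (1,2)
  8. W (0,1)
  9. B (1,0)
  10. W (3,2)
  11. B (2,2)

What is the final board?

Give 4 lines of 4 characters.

Answer: .W..
BWB.
BWB.
.B.B

Derivation:
Move 1: B@(3,1) -> caps B=0 W=0
Move 2: W@(1,1) -> caps B=0 W=0
Move 3: B@(3,3) -> caps B=0 W=0
Move 4: W@(3,0) -> caps B=0 W=0
Move 5: B@(2,0) -> caps B=1 W=0
Move 6: W@(2,1) -> caps B=1 W=0
Move 7: B@(1,2) -> caps B=1 W=0
Move 8: W@(0,1) -> caps B=1 W=0
Move 9: B@(1,0) -> caps B=1 W=0
Move 10: W@(3,2) -> caps B=1 W=0
Move 11: B@(2,2) -> caps B=2 W=0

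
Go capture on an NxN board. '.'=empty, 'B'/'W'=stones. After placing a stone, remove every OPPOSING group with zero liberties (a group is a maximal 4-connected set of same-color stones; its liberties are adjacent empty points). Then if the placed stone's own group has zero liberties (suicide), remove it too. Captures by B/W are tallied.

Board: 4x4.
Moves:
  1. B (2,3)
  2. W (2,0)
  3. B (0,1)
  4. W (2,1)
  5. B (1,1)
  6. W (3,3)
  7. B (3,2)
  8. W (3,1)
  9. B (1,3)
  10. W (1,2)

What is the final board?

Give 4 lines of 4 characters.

Move 1: B@(2,3) -> caps B=0 W=0
Move 2: W@(2,0) -> caps B=0 W=0
Move 3: B@(0,1) -> caps B=0 W=0
Move 4: W@(2,1) -> caps B=0 W=0
Move 5: B@(1,1) -> caps B=0 W=0
Move 6: W@(3,3) -> caps B=0 W=0
Move 7: B@(3,2) -> caps B=1 W=0
Move 8: W@(3,1) -> caps B=1 W=0
Move 9: B@(1,3) -> caps B=1 W=0
Move 10: W@(1,2) -> caps B=1 W=0

Answer: .B..
.BWB
WW.B
.WB.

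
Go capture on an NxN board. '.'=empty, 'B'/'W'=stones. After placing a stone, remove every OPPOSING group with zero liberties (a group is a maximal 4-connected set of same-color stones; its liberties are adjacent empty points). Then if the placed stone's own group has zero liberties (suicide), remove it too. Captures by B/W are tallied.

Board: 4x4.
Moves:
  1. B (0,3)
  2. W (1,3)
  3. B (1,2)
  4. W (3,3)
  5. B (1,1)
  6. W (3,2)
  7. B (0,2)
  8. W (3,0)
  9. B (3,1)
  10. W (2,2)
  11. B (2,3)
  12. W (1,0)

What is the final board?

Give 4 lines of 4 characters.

Answer: ..BB
WBB.
..WB
WBWW

Derivation:
Move 1: B@(0,3) -> caps B=0 W=0
Move 2: W@(1,3) -> caps B=0 W=0
Move 3: B@(1,2) -> caps B=0 W=0
Move 4: W@(3,3) -> caps B=0 W=0
Move 5: B@(1,1) -> caps B=0 W=0
Move 6: W@(3,2) -> caps B=0 W=0
Move 7: B@(0,2) -> caps B=0 W=0
Move 8: W@(3,0) -> caps B=0 W=0
Move 9: B@(3,1) -> caps B=0 W=0
Move 10: W@(2,2) -> caps B=0 W=0
Move 11: B@(2,3) -> caps B=1 W=0
Move 12: W@(1,0) -> caps B=1 W=0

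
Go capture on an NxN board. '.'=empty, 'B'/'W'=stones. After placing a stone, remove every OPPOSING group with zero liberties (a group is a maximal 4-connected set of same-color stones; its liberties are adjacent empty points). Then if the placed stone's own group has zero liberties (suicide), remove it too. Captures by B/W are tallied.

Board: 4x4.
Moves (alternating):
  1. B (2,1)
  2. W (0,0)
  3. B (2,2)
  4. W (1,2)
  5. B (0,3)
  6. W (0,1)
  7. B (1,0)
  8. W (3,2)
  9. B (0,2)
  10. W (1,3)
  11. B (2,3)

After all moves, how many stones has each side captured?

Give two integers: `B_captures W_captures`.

Answer: 0 2

Derivation:
Move 1: B@(2,1) -> caps B=0 W=0
Move 2: W@(0,0) -> caps B=0 W=0
Move 3: B@(2,2) -> caps B=0 W=0
Move 4: W@(1,2) -> caps B=0 W=0
Move 5: B@(0,3) -> caps B=0 W=0
Move 6: W@(0,1) -> caps B=0 W=0
Move 7: B@(1,0) -> caps B=0 W=0
Move 8: W@(3,2) -> caps B=0 W=0
Move 9: B@(0,2) -> caps B=0 W=0
Move 10: W@(1,3) -> caps B=0 W=2
Move 11: B@(2,3) -> caps B=0 W=2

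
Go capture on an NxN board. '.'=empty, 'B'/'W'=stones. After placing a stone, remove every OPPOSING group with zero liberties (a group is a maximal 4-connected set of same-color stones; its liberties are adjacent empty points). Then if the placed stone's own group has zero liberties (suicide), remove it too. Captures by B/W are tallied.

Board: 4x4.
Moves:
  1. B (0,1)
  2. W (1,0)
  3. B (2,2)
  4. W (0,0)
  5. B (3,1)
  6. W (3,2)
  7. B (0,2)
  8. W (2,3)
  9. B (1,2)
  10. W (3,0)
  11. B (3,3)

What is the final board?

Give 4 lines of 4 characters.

Answer: WBB.
W.B.
..BW
WB.B

Derivation:
Move 1: B@(0,1) -> caps B=0 W=0
Move 2: W@(1,0) -> caps B=0 W=0
Move 3: B@(2,2) -> caps B=0 W=0
Move 4: W@(0,0) -> caps B=0 W=0
Move 5: B@(3,1) -> caps B=0 W=0
Move 6: W@(3,2) -> caps B=0 W=0
Move 7: B@(0,2) -> caps B=0 W=0
Move 8: W@(2,3) -> caps B=0 W=0
Move 9: B@(1,2) -> caps B=0 W=0
Move 10: W@(3,0) -> caps B=0 W=0
Move 11: B@(3,3) -> caps B=1 W=0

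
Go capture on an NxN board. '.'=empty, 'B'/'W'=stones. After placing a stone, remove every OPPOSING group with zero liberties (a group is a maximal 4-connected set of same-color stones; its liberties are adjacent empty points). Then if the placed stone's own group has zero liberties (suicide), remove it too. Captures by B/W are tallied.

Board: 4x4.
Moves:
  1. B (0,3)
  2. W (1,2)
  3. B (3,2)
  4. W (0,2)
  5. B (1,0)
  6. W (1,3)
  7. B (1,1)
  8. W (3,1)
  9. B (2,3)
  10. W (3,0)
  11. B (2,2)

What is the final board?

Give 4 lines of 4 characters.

Move 1: B@(0,3) -> caps B=0 W=0
Move 2: W@(1,2) -> caps B=0 W=0
Move 3: B@(3,2) -> caps B=0 W=0
Move 4: W@(0,2) -> caps B=0 W=0
Move 5: B@(1,0) -> caps B=0 W=0
Move 6: W@(1,3) -> caps B=0 W=1
Move 7: B@(1,1) -> caps B=0 W=1
Move 8: W@(3,1) -> caps B=0 W=1
Move 9: B@(2,3) -> caps B=0 W=1
Move 10: W@(3,0) -> caps B=0 W=1
Move 11: B@(2,2) -> caps B=0 W=1

Answer: ..W.
BBWW
..BB
WWB.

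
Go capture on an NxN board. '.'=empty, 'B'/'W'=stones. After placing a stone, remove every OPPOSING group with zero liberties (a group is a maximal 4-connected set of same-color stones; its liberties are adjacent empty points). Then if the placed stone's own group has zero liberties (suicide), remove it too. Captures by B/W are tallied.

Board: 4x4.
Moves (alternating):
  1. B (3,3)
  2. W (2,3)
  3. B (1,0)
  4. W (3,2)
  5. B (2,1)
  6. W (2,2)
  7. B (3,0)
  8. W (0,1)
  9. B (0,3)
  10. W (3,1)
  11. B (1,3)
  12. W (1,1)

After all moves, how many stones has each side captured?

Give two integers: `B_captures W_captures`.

Answer: 0 1

Derivation:
Move 1: B@(3,3) -> caps B=0 W=0
Move 2: W@(2,3) -> caps B=0 W=0
Move 3: B@(1,0) -> caps B=0 W=0
Move 4: W@(3,2) -> caps B=0 W=1
Move 5: B@(2,1) -> caps B=0 W=1
Move 6: W@(2,2) -> caps B=0 W=1
Move 7: B@(3,0) -> caps B=0 W=1
Move 8: W@(0,1) -> caps B=0 W=1
Move 9: B@(0,3) -> caps B=0 W=1
Move 10: W@(3,1) -> caps B=0 W=1
Move 11: B@(1,3) -> caps B=0 W=1
Move 12: W@(1,1) -> caps B=0 W=1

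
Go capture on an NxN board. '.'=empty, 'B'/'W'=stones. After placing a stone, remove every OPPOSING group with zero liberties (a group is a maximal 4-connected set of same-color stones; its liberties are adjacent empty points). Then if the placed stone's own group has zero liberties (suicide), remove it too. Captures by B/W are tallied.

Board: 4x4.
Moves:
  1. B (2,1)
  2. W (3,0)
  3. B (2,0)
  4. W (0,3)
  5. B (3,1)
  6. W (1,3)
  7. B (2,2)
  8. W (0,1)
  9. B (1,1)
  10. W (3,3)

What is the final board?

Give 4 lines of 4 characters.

Answer: .W.W
.B.W
BBB.
.B.W

Derivation:
Move 1: B@(2,1) -> caps B=0 W=0
Move 2: W@(3,0) -> caps B=0 W=0
Move 3: B@(2,0) -> caps B=0 W=0
Move 4: W@(0,3) -> caps B=0 W=0
Move 5: B@(3,1) -> caps B=1 W=0
Move 6: W@(1,3) -> caps B=1 W=0
Move 7: B@(2,2) -> caps B=1 W=0
Move 8: W@(0,1) -> caps B=1 W=0
Move 9: B@(1,1) -> caps B=1 W=0
Move 10: W@(3,3) -> caps B=1 W=0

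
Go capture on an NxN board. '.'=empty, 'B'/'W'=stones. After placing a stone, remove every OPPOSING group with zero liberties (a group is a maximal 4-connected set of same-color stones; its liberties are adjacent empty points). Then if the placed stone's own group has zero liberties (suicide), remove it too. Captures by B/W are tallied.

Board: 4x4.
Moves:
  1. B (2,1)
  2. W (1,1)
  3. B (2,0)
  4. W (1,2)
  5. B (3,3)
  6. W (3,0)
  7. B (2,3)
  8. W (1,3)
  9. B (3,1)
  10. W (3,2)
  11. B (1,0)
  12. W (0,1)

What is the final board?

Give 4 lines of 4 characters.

Answer: .W..
BWWW
BB.B
.BWB

Derivation:
Move 1: B@(2,1) -> caps B=0 W=0
Move 2: W@(1,1) -> caps B=0 W=0
Move 3: B@(2,0) -> caps B=0 W=0
Move 4: W@(1,2) -> caps B=0 W=0
Move 5: B@(3,3) -> caps B=0 W=0
Move 6: W@(3,0) -> caps B=0 W=0
Move 7: B@(2,3) -> caps B=0 W=0
Move 8: W@(1,3) -> caps B=0 W=0
Move 9: B@(3,1) -> caps B=1 W=0
Move 10: W@(3,2) -> caps B=1 W=0
Move 11: B@(1,0) -> caps B=1 W=0
Move 12: W@(0,1) -> caps B=1 W=0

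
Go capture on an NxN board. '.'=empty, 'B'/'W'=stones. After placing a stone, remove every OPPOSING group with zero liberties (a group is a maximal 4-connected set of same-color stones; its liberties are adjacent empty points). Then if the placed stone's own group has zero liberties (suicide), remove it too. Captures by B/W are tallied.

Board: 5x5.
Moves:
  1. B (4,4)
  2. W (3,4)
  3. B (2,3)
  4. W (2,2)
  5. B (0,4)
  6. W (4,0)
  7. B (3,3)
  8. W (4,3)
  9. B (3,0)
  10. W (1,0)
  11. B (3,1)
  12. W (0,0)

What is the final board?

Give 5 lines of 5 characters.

Move 1: B@(4,4) -> caps B=0 W=0
Move 2: W@(3,4) -> caps B=0 W=0
Move 3: B@(2,3) -> caps B=0 W=0
Move 4: W@(2,2) -> caps B=0 W=0
Move 5: B@(0,4) -> caps B=0 W=0
Move 6: W@(4,0) -> caps B=0 W=0
Move 7: B@(3,3) -> caps B=0 W=0
Move 8: W@(4,3) -> caps B=0 W=1
Move 9: B@(3,0) -> caps B=0 W=1
Move 10: W@(1,0) -> caps B=0 W=1
Move 11: B@(3,1) -> caps B=0 W=1
Move 12: W@(0,0) -> caps B=0 W=1

Answer: W...B
W....
..WB.
BB.BW
W..W.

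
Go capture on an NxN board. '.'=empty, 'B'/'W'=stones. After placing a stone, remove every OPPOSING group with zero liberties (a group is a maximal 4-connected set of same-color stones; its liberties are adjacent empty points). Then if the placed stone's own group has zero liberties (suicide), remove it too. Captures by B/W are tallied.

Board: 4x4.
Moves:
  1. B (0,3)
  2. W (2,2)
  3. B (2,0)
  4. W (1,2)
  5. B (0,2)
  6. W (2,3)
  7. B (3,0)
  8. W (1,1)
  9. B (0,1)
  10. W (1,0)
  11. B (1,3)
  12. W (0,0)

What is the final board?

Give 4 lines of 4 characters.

Answer: W...
WWW.
B.WW
B...

Derivation:
Move 1: B@(0,3) -> caps B=0 W=0
Move 2: W@(2,2) -> caps B=0 W=0
Move 3: B@(2,0) -> caps B=0 W=0
Move 4: W@(1,2) -> caps B=0 W=0
Move 5: B@(0,2) -> caps B=0 W=0
Move 6: W@(2,3) -> caps B=0 W=0
Move 7: B@(3,0) -> caps B=0 W=0
Move 8: W@(1,1) -> caps B=0 W=0
Move 9: B@(0,1) -> caps B=0 W=0
Move 10: W@(1,0) -> caps B=0 W=0
Move 11: B@(1,3) -> caps B=0 W=0
Move 12: W@(0,0) -> caps B=0 W=4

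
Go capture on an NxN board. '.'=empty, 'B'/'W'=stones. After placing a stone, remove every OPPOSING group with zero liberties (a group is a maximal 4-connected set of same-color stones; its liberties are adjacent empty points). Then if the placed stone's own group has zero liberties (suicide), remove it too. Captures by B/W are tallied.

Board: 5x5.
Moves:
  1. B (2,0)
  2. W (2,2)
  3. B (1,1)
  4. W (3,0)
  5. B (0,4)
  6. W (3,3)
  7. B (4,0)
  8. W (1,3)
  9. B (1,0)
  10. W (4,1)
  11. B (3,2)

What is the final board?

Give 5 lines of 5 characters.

Move 1: B@(2,0) -> caps B=0 W=0
Move 2: W@(2,2) -> caps B=0 W=0
Move 3: B@(1,1) -> caps B=0 W=0
Move 4: W@(3,0) -> caps B=0 W=0
Move 5: B@(0,4) -> caps B=0 W=0
Move 6: W@(3,3) -> caps B=0 W=0
Move 7: B@(4,0) -> caps B=0 W=0
Move 8: W@(1,3) -> caps B=0 W=0
Move 9: B@(1,0) -> caps B=0 W=0
Move 10: W@(4,1) -> caps B=0 W=1
Move 11: B@(3,2) -> caps B=0 W=1

Answer: ....B
BB.W.
B.W..
W.BW.
.W...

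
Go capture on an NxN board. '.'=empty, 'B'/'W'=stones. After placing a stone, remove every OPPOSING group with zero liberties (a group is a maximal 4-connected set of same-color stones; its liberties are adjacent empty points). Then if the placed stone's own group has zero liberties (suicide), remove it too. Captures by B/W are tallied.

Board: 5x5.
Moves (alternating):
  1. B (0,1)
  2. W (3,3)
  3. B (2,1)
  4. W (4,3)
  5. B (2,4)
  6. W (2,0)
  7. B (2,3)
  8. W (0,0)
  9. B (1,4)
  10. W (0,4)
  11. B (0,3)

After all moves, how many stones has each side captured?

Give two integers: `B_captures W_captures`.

Move 1: B@(0,1) -> caps B=0 W=0
Move 2: W@(3,3) -> caps B=0 W=0
Move 3: B@(2,1) -> caps B=0 W=0
Move 4: W@(4,3) -> caps B=0 W=0
Move 5: B@(2,4) -> caps B=0 W=0
Move 6: W@(2,0) -> caps B=0 W=0
Move 7: B@(2,3) -> caps B=0 W=0
Move 8: W@(0,0) -> caps B=0 W=0
Move 9: B@(1,4) -> caps B=0 W=0
Move 10: W@(0,4) -> caps B=0 W=0
Move 11: B@(0,3) -> caps B=1 W=0

Answer: 1 0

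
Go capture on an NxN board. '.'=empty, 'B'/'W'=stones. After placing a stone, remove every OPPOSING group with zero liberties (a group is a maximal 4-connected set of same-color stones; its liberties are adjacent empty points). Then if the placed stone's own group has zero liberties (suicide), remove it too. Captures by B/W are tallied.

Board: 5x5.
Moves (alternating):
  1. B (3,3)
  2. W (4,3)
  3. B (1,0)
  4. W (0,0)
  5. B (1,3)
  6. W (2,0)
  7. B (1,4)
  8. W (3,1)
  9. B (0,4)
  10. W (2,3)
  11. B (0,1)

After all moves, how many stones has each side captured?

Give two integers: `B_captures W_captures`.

Answer: 1 0

Derivation:
Move 1: B@(3,3) -> caps B=0 W=0
Move 2: W@(4,3) -> caps B=0 W=0
Move 3: B@(1,0) -> caps B=0 W=0
Move 4: W@(0,0) -> caps B=0 W=0
Move 5: B@(1,3) -> caps B=0 W=0
Move 6: W@(2,0) -> caps B=0 W=0
Move 7: B@(1,4) -> caps B=0 W=0
Move 8: W@(3,1) -> caps B=0 W=0
Move 9: B@(0,4) -> caps B=0 W=0
Move 10: W@(2,3) -> caps B=0 W=0
Move 11: B@(0,1) -> caps B=1 W=0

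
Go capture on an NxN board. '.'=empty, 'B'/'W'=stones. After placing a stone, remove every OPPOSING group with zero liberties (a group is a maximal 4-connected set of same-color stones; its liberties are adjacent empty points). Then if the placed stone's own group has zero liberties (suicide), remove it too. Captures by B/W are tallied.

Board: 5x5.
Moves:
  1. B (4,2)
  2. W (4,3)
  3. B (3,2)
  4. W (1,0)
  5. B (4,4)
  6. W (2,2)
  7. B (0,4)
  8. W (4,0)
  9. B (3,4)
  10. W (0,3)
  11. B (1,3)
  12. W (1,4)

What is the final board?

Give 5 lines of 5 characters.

Move 1: B@(4,2) -> caps B=0 W=0
Move 2: W@(4,3) -> caps B=0 W=0
Move 3: B@(3,2) -> caps B=0 W=0
Move 4: W@(1,0) -> caps B=0 W=0
Move 5: B@(4,4) -> caps B=0 W=0
Move 6: W@(2,2) -> caps B=0 W=0
Move 7: B@(0,4) -> caps B=0 W=0
Move 8: W@(4,0) -> caps B=0 W=0
Move 9: B@(3,4) -> caps B=0 W=0
Move 10: W@(0,3) -> caps B=0 W=0
Move 11: B@(1,3) -> caps B=0 W=0
Move 12: W@(1,4) -> caps B=0 W=1

Answer: ...W.
W..BW
..W..
..B.B
W.BWB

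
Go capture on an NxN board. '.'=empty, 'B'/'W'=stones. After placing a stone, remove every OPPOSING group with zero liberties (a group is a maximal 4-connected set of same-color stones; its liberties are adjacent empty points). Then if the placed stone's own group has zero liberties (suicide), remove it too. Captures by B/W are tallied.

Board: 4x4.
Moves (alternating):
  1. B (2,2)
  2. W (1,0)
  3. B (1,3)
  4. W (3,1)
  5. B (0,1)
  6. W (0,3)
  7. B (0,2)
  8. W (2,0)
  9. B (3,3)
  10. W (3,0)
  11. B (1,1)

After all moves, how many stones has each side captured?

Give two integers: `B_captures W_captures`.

Answer: 1 0

Derivation:
Move 1: B@(2,2) -> caps B=0 W=0
Move 2: W@(1,0) -> caps B=0 W=0
Move 3: B@(1,3) -> caps B=0 W=0
Move 4: W@(3,1) -> caps B=0 W=0
Move 5: B@(0,1) -> caps B=0 W=0
Move 6: W@(0,3) -> caps B=0 W=0
Move 7: B@(0,2) -> caps B=1 W=0
Move 8: W@(2,0) -> caps B=1 W=0
Move 9: B@(3,3) -> caps B=1 W=0
Move 10: W@(3,0) -> caps B=1 W=0
Move 11: B@(1,1) -> caps B=1 W=0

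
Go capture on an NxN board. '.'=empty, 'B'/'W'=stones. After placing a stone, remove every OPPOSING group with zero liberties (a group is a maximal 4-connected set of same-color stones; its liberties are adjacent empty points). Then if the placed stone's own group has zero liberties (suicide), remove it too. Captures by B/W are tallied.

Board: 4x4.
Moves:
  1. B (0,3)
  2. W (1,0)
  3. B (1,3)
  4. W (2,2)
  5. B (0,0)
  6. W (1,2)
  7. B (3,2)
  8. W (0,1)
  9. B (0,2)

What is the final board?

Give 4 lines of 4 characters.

Move 1: B@(0,3) -> caps B=0 W=0
Move 2: W@(1,0) -> caps B=0 W=0
Move 3: B@(1,3) -> caps B=0 W=0
Move 4: W@(2,2) -> caps B=0 W=0
Move 5: B@(0,0) -> caps B=0 W=0
Move 6: W@(1,2) -> caps B=0 W=0
Move 7: B@(3,2) -> caps B=0 W=0
Move 8: W@(0,1) -> caps B=0 W=1
Move 9: B@(0,2) -> caps B=0 W=1

Answer: .WBB
W.WB
..W.
..B.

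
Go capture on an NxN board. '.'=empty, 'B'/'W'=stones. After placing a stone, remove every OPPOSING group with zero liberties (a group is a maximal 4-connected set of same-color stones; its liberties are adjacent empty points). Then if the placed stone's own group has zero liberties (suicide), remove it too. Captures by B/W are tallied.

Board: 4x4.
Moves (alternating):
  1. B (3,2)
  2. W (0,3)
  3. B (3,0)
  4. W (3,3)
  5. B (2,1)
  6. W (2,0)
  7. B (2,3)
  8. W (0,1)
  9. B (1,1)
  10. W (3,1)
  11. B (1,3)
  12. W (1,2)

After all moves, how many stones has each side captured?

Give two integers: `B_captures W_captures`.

Move 1: B@(3,2) -> caps B=0 W=0
Move 2: W@(0,3) -> caps B=0 W=0
Move 3: B@(3,0) -> caps B=0 W=0
Move 4: W@(3,3) -> caps B=0 W=0
Move 5: B@(2,1) -> caps B=0 W=0
Move 6: W@(2,0) -> caps B=0 W=0
Move 7: B@(2,3) -> caps B=1 W=0
Move 8: W@(0,1) -> caps B=1 W=0
Move 9: B@(1,1) -> caps B=1 W=0
Move 10: W@(3,1) -> caps B=1 W=1
Move 11: B@(1,3) -> caps B=1 W=1
Move 12: W@(1,2) -> caps B=1 W=1

Answer: 1 1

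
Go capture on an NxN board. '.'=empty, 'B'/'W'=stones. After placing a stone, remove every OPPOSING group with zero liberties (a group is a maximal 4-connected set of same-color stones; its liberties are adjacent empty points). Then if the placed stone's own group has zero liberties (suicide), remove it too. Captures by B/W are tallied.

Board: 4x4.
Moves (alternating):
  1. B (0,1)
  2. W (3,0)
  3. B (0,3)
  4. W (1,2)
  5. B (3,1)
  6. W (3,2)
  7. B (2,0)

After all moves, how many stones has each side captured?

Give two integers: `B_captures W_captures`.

Answer: 1 0

Derivation:
Move 1: B@(0,1) -> caps B=0 W=0
Move 2: W@(3,0) -> caps B=0 W=0
Move 3: B@(0,3) -> caps B=0 W=0
Move 4: W@(1,2) -> caps B=0 W=0
Move 5: B@(3,1) -> caps B=0 W=0
Move 6: W@(3,2) -> caps B=0 W=0
Move 7: B@(2,0) -> caps B=1 W=0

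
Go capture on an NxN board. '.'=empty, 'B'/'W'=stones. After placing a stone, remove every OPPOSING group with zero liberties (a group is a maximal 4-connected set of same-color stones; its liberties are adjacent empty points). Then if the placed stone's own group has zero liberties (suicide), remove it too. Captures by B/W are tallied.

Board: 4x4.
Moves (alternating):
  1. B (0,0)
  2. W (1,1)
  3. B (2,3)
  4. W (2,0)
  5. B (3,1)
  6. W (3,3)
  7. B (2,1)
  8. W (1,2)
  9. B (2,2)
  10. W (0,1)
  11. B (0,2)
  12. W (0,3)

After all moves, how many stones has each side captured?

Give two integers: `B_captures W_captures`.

Move 1: B@(0,0) -> caps B=0 W=0
Move 2: W@(1,1) -> caps B=0 W=0
Move 3: B@(2,3) -> caps B=0 W=0
Move 4: W@(2,0) -> caps B=0 W=0
Move 5: B@(3,1) -> caps B=0 W=0
Move 6: W@(3,3) -> caps B=0 W=0
Move 7: B@(2,1) -> caps B=0 W=0
Move 8: W@(1,2) -> caps B=0 W=0
Move 9: B@(2,2) -> caps B=0 W=0
Move 10: W@(0,1) -> caps B=0 W=0
Move 11: B@(0,2) -> caps B=0 W=0
Move 12: W@(0,3) -> caps B=0 W=1

Answer: 0 1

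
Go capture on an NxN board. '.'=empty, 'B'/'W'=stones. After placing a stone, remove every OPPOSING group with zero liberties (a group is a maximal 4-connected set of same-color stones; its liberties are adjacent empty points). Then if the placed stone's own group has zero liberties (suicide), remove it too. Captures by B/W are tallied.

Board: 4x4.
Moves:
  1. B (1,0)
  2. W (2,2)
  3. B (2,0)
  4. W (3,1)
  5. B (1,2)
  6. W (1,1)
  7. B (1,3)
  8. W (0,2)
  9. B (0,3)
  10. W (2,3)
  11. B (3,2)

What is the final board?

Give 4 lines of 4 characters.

Answer: ..W.
BW..
B.WW
.WB.

Derivation:
Move 1: B@(1,0) -> caps B=0 W=0
Move 2: W@(2,2) -> caps B=0 W=0
Move 3: B@(2,0) -> caps B=0 W=0
Move 4: W@(3,1) -> caps B=0 W=0
Move 5: B@(1,2) -> caps B=0 W=0
Move 6: W@(1,1) -> caps B=0 W=0
Move 7: B@(1,3) -> caps B=0 W=0
Move 8: W@(0,2) -> caps B=0 W=0
Move 9: B@(0,3) -> caps B=0 W=0
Move 10: W@(2,3) -> caps B=0 W=3
Move 11: B@(3,2) -> caps B=0 W=3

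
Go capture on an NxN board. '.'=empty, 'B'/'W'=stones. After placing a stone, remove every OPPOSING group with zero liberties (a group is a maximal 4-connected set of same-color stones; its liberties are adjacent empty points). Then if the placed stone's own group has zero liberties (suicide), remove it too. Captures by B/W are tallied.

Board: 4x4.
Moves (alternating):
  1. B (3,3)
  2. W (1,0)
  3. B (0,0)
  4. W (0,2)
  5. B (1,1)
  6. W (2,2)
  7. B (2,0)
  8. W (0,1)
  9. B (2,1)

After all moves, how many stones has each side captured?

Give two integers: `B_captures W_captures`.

Answer: 1 0

Derivation:
Move 1: B@(3,3) -> caps B=0 W=0
Move 2: W@(1,0) -> caps B=0 W=0
Move 3: B@(0,0) -> caps B=0 W=0
Move 4: W@(0,2) -> caps B=0 W=0
Move 5: B@(1,1) -> caps B=0 W=0
Move 6: W@(2,2) -> caps B=0 W=0
Move 7: B@(2,0) -> caps B=1 W=0
Move 8: W@(0,1) -> caps B=1 W=0
Move 9: B@(2,1) -> caps B=1 W=0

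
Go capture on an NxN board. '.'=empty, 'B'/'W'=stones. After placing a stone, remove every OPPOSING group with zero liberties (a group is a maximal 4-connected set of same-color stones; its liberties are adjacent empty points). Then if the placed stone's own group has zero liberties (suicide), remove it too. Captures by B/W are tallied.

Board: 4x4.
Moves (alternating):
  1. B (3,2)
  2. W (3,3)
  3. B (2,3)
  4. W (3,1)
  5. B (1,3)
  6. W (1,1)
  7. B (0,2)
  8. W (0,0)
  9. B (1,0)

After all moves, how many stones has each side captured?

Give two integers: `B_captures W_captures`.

Move 1: B@(3,2) -> caps B=0 W=0
Move 2: W@(3,3) -> caps B=0 W=0
Move 3: B@(2,3) -> caps B=1 W=0
Move 4: W@(3,1) -> caps B=1 W=0
Move 5: B@(1,3) -> caps B=1 W=0
Move 6: W@(1,1) -> caps B=1 W=0
Move 7: B@(0,2) -> caps B=1 W=0
Move 8: W@(0,0) -> caps B=1 W=0
Move 9: B@(1,0) -> caps B=1 W=0

Answer: 1 0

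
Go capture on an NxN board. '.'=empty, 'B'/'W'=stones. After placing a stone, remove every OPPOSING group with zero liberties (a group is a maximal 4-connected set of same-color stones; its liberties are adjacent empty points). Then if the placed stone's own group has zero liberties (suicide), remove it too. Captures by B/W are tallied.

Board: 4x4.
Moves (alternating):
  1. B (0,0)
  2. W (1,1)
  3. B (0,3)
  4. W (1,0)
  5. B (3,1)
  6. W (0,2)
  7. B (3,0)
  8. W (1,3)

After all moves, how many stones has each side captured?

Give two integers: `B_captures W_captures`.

Move 1: B@(0,0) -> caps B=0 W=0
Move 2: W@(1,1) -> caps B=0 W=0
Move 3: B@(0,3) -> caps B=0 W=0
Move 4: W@(1,0) -> caps B=0 W=0
Move 5: B@(3,1) -> caps B=0 W=0
Move 6: W@(0,2) -> caps B=0 W=0
Move 7: B@(3,0) -> caps B=0 W=0
Move 8: W@(1,3) -> caps B=0 W=1

Answer: 0 1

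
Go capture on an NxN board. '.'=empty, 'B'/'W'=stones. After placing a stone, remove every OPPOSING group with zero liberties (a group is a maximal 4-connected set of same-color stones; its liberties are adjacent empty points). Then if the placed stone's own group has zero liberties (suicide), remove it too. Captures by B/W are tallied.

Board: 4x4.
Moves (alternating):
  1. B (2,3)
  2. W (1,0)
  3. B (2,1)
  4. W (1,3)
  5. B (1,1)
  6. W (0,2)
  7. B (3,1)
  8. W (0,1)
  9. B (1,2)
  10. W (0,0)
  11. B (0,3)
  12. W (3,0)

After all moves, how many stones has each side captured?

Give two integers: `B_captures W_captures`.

Answer: 1 0

Derivation:
Move 1: B@(2,3) -> caps B=0 W=0
Move 2: W@(1,0) -> caps B=0 W=0
Move 3: B@(2,1) -> caps B=0 W=0
Move 4: W@(1,3) -> caps B=0 W=0
Move 5: B@(1,1) -> caps B=0 W=0
Move 6: W@(0,2) -> caps B=0 W=0
Move 7: B@(3,1) -> caps B=0 W=0
Move 8: W@(0,1) -> caps B=0 W=0
Move 9: B@(1,2) -> caps B=0 W=0
Move 10: W@(0,0) -> caps B=0 W=0
Move 11: B@(0,3) -> caps B=1 W=0
Move 12: W@(3,0) -> caps B=1 W=0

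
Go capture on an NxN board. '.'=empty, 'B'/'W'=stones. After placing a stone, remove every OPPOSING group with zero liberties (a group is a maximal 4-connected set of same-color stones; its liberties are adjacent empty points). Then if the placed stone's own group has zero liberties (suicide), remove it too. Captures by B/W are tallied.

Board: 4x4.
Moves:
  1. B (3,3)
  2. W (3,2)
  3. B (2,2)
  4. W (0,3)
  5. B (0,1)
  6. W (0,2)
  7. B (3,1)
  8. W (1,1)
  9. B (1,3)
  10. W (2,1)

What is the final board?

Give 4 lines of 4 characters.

Answer: .BWW
.W.B
.WB.
.B.B

Derivation:
Move 1: B@(3,3) -> caps B=0 W=0
Move 2: W@(3,2) -> caps B=0 W=0
Move 3: B@(2,2) -> caps B=0 W=0
Move 4: W@(0,3) -> caps B=0 W=0
Move 5: B@(0,1) -> caps B=0 W=0
Move 6: W@(0,2) -> caps B=0 W=0
Move 7: B@(3,1) -> caps B=1 W=0
Move 8: W@(1,1) -> caps B=1 W=0
Move 9: B@(1,3) -> caps B=1 W=0
Move 10: W@(2,1) -> caps B=1 W=0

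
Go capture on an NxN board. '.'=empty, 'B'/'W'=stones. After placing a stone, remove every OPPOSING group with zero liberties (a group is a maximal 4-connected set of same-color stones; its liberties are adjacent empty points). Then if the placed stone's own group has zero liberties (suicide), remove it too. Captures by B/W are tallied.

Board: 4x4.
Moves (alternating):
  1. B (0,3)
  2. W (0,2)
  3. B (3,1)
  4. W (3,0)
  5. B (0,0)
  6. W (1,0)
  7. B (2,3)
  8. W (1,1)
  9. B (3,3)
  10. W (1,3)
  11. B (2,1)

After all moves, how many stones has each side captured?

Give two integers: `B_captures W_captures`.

Answer: 0 1

Derivation:
Move 1: B@(0,3) -> caps B=0 W=0
Move 2: W@(0,2) -> caps B=0 W=0
Move 3: B@(3,1) -> caps B=0 W=0
Move 4: W@(3,0) -> caps B=0 W=0
Move 5: B@(0,0) -> caps B=0 W=0
Move 6: W@(1,0) -> caps B=0 W=0
Move 7: B@(2,3) -> caps B=0 W=0
Move 8: W@(1,1) -> caps B=0 W=0
Move 9: B@(3,3) -> caps B=0 W=0
Move 10: W@(1,3) -> caps B=0 W=1
Move 11: B@(2,1) -> caps B=0 W=1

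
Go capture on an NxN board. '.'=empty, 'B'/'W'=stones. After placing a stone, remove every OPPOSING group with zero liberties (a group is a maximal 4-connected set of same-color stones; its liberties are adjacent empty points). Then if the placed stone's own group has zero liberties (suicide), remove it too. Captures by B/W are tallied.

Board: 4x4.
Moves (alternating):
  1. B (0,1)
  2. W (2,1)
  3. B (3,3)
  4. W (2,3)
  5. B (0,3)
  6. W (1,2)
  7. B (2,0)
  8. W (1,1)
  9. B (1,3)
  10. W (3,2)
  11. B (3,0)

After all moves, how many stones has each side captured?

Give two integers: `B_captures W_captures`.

Move 1: B@(0,1) -> caps B=0 W=0
Move 2: W@(2,1) -> caps B=0 W=0
Move 3: B@(3,3) -> caps B=0 W=0
Move 4: W@(2,3) -> caps B=0 W=0
Move 5: B@(0,3) -> caps B=0 W=0
Move 6: W@(1,2) -> caps B=0 W=0
Move 7: B@(2,0) -> caps B=0 W=0
Move 8: W@(1,1) -> caps B=0 W=0
Move 9: B@(1,3) -> caps B=0 W=0
Move 10: W@(3,2) -> caps B=0 W=1
Move 11: B@(3,0) -> caps B=0 W=1

Answer: 0 1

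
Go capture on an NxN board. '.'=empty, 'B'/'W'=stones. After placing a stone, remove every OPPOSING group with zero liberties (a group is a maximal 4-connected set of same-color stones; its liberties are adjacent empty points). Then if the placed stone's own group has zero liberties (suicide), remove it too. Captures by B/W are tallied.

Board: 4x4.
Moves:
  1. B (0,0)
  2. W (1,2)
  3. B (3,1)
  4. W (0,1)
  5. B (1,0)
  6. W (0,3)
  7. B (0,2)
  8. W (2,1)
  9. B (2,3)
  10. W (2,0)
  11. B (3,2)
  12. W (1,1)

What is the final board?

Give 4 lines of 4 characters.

Answer: .W.W
.WW.
WW.B
.BB.

Derivation:
Move 1: B@(0,0) -> caps B=0 W=0
Move 2: W@(1,2) -> caps B=0 W=0
Move 3: B@(3,1) -> caps B=0 W=0
Move 4: W@(0,1) -> caps B=0 W=0
Move 5: B@(1,0) -> caps B=0 W=0
Move 6: W@(0,3) -> caps B=0 W=0
Move 7: B@(0,2) -> caps B=0 W=0
Move 8: W@(2,1) -> caps B=0 W=0
Move 9: B@(2,3) -> caps B=0 W=0
Move 10: W@(2,0) -> caps B=0 W=0
Move 11: B@(3,2) -> caps B=0 W=0
Move 12: W@(1,1) -> caps B=0 W=2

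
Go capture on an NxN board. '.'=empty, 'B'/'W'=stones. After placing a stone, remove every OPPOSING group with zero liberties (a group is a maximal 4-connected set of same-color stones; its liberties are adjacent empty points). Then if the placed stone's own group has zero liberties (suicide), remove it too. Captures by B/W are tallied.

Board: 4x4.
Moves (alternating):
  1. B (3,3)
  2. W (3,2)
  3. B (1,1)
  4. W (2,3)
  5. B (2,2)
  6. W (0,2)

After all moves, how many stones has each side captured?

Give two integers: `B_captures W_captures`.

Answer: 0 1

Derivation:
Move 1: B@(3,3) -> caps B=0 W=0
Move 2: W@(3,2) -> caps B=0 W=0
Move 3: B@(1,1) -> caps B=0 W=0
Move 4: W@(2,3) -> caps B=0 W=1
Move 5: B@(2,2) -> caps B=0 W=1
Move 6: W@(0,2) -> caps B=0 W=1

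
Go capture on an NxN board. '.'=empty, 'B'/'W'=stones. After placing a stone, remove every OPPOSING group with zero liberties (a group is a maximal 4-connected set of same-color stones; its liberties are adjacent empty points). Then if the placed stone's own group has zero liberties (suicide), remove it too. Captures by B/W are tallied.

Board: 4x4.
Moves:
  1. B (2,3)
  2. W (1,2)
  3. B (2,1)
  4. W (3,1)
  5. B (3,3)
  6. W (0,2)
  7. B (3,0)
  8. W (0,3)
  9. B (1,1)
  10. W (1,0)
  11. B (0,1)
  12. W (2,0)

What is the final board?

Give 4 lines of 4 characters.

Answer: .BWW
WBW.
WB.B
.W.B

Derivation:
Move 1: B@(2,3) -> caps B=0 W=0
Move 2: W@(1,2) -> caps B=0 W=0
Move 3: B@(2,1) -> caps B=0 W=0
Move 4: W@(3,1) -> caps B=0 W=0
Move 5: B@(3,3) -> caps B=0 W=0
Move 6: W@(0,2) -> caps B=0 W=0
Move 7: B@(3,0) -> caps B=0 W=0
Move 8: W@(0,3) -> caps B=0 W=0
Move 9: B@(1,1) -> caps B=0 W=0
Move 10: W@(1,0) -> caps B=0 W=0
Move 11: B@(0,1) -> caps B=0 W=0
Move 12: W@(2,0) -> caps B=0 W=1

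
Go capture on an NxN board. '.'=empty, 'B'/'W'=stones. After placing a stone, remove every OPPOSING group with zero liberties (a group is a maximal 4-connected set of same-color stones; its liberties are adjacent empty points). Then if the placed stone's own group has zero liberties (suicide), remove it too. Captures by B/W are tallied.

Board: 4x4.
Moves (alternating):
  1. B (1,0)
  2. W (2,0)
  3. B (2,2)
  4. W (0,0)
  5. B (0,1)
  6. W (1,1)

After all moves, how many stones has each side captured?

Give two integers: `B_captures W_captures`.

Move 1: B@(1,0) -> caps B=0 W=0
Move 2: W@(2,0) -> caps B=0 W=0
Move 3: B@(2,2) -> caps B=0 W=0
Move 4: W@(0,0) -> caps B=0 W=0
Move 5: B@(0,1) -> caps B=1 W=0
Move 6: W@(1,1) -> caps B=1 W=0

Answer: 1 0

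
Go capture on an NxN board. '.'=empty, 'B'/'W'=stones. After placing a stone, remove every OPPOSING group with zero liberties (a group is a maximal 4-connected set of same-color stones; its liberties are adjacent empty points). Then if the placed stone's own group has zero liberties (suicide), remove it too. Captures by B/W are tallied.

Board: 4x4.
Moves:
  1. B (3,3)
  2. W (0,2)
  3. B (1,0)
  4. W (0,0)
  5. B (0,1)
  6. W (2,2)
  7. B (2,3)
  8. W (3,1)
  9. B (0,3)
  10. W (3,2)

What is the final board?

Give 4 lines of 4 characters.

Answer: .BWB
B...
..WB
.WWB

Derivation:
Move 1: B@(3,3) -> caps B=0 W=0
Move 2: W@(0,2) -> caps B=0 W=0
Move 3: B@(1,0) -> caps B=0 W=0
Move 4: W@(0,0) -> caps B=0 W=0
Move 5: B@(0,1) -> caps B=1 W=0
Move 6: W@(2,2) -> caps B=1 W=0
Move 7: B@(2,3) -> caps B=1 W=0
Move 8: W@(3,1) -> caps B=1 W=0
Move 9: B@(0,3) -> caps B=1 W=0
Move 10: W@(3,2) -> caps B=1 W=0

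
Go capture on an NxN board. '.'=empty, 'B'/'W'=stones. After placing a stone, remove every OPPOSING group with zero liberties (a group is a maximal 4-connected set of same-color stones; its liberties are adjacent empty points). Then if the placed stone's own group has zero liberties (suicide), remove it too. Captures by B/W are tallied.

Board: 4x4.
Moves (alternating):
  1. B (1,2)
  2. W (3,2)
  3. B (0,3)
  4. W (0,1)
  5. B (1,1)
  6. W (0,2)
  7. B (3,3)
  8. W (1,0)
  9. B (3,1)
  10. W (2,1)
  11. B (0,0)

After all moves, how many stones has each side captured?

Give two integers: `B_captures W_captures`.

Move 1: B@(1,2) -> caps B=0 W=0
Move 2: W@(3,2) -> caps B=0 W=0
Move 3: B@(0,3) -> caps B=0 W=0
Move 4: W@(0,1) -> caps B=0 W=0
Move 5: B@(1,1) -> caps B=0 W=0
Move 6: W@(0,2) -> caps B=0 W=0
Move 7: B@(3,3) -> caps B=0 W=0
Move 8: W@(1,0) -> caps B=0 W=0
Move 9: B@(3,1) -> caps B=0 W=0
Move 10: W@(2,1) -> caps B=0 W=0
Move 11: B@(0,0) -> caps B=2 W=0

Answer: 2 0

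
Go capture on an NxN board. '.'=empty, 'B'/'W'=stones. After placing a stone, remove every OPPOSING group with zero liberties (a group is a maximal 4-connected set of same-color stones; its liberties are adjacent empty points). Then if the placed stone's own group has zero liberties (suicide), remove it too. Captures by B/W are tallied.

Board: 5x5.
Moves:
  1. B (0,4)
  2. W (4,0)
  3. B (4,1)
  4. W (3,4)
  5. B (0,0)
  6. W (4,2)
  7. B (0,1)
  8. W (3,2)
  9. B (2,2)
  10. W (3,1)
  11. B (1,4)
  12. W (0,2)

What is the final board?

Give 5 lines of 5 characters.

Answer: BBW.B
....B
..B..
.WW.W
W.W..

Derivation:
Move 1: B@(0,4) -> caps B=0 W=0
Move 2: W@(4,0) -> caps B=0 W=0
Move 3: B@(4,1) -> caps B=0 W=0
Move 4: W@(3,4) -> caps B=0 W=0
Move 5: B@(0,0) -> caps B=0 W=0
Move 6: W@(4,2) -> caps B=0 W=0
Move 7: B@(0,1) -> caps B=0 W=0
Move 8: W@(3,2) -> caps B=0 W=0
Move 9: B@(2,2) -> caps B=0 W=0
Move 10: W@(3,1) -> caps B=0 W=1
Move 11: B@(1,4) -> caps B=0 W=1
Move 12: W@(0,2) -> caps B=0 W=1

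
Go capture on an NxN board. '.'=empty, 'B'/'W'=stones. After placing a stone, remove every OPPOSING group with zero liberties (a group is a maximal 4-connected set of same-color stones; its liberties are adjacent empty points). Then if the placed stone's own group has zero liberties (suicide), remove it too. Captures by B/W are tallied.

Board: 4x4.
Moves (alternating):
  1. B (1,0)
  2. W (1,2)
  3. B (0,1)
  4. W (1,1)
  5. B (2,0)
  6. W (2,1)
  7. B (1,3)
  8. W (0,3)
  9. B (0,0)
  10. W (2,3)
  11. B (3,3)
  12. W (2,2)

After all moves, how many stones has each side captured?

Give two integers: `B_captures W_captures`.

Answer: 0 1

Derivation:
Move 1: B@(1,0) -> caps B=0 W=0
Move 2: W@(1,2) -> caps B=0 W=0
Move 3: B@(0,1) -> caps B=0 W=0
Move 4: W@(1,1) -> caps B=0 W=0
Move 5: B@(2,0) -> caps B=0 W=0
Move 6: W@(2,1) -> caps B=0 W=0
Move 7: B@(1,3) -> caps B=0 W=0
Move 8: W@(0,3) -> caps B=0 W=0
Move 9: B@(0,0) -> caps B=0 W=0
Move 10: W@(2,3) -> caps B=0 W=1
Move 11: B@(3,3) -> caps B=0 W=1
Move 12: W@(2,2) -> caps B=0 W=1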